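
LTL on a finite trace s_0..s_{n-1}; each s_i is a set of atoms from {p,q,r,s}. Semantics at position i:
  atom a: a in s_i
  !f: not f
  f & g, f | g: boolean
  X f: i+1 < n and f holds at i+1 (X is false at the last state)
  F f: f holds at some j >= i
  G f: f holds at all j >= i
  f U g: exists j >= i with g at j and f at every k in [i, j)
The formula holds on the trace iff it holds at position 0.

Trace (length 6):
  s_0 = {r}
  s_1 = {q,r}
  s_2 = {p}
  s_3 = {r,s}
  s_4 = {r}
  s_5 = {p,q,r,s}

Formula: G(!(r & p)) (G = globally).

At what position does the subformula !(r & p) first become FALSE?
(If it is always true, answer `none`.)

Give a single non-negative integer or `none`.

s_0={r}: !(r & p)=True (r & p)=False r=True p=False
s_1={q,r}: !(r & p)=True (r & p)=False r=True p=False
s_2={p}: !(r & p)=True (r & p)=False r=False p=True
s_3={r,s}: !(r & p)=True (r & p)=False r=True p=False
s_4={r}: !(r & p)=True (r & p)=False r=True p=False
s_5={p,q,r,s}: !(r & p)=False (r & p)=True r=True p=True
G(!(r & p)) holds globally = False
First violation at position 5.

Answer: 5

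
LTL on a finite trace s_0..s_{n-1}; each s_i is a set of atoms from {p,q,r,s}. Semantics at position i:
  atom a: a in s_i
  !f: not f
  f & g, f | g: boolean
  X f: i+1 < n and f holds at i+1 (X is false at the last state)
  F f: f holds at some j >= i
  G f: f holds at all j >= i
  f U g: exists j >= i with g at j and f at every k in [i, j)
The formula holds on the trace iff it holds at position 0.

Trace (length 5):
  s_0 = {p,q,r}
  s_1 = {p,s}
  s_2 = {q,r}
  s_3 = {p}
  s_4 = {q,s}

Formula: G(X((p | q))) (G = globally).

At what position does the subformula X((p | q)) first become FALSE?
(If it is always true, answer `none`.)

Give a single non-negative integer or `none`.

Answer: 4

Derivation:
s_0={p,q,r}: X((p | q))=True (p | q)=True p=True q=True
s_1={p,s}: X((p | q))=True (p | q)=True p=True q=False
s_2={q,r}: X((p | q))=True (p | q)=True p=False q=True
s_3={p}: X((p | q))=True (p | q)=True p=True q=False
s_4={q,s}: X((p | q))=False (p | q)=True p=False q=True
G(X((p | q))) holds globally = False
First violation at position 4.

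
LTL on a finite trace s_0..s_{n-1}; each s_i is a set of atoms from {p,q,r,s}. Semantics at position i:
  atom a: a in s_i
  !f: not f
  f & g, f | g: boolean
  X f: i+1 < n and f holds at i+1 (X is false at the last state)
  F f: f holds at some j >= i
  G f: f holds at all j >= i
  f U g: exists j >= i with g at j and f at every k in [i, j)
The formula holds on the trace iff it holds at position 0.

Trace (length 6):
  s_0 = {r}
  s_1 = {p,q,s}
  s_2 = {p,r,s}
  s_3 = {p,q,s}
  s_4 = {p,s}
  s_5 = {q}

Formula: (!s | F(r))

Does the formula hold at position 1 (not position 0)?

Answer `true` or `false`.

s_0={r}: (!s | F(r))=True !s=True s=False F(r)=True r=True
s_1={p,q,s}: (!s | F(r))=True !s=False s=True F(r)=True r=False
s_2={p,r,s}: (!s | F(r))=True !s=False s=True F(r)=True r=True
s_3={p,q,s}: (!s | F(r))=False !s=False s=True F(r)=False r=False
s_4={p,s}: (!s | F(r))=False !s=False s=True F(r)=False r=False
s_5={q}: (!s | F(r))=True !s=True s=False F(r)=False r=False
Evaluating at position 1: result = True

Answer: true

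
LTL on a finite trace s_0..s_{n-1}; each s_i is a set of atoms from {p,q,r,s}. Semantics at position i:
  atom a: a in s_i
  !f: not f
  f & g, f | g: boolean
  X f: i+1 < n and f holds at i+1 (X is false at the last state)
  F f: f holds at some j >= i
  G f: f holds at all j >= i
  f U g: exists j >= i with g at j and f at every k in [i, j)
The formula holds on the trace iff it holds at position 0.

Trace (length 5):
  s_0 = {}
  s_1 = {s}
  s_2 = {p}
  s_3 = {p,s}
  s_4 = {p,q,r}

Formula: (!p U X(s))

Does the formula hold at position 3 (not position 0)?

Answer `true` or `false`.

s_0={}: (!p U X(s))=True !p=True p=False X(s)=True s=False
s_1={s}: (!p U X(s))=True !p=True p=False X(s)=False s=True
s_2={p}: (!p U X(s))=True !p=False p=True X(s)=True s=False
s_3={p,s}: (!p U X(s))=False !p=False p=True X(s)=False s=True
s_4={p,q,r}: (!p U X(s))=False !p=False p=True X(s)=False s=False
Evaluating at position 3: result = False

Answer: false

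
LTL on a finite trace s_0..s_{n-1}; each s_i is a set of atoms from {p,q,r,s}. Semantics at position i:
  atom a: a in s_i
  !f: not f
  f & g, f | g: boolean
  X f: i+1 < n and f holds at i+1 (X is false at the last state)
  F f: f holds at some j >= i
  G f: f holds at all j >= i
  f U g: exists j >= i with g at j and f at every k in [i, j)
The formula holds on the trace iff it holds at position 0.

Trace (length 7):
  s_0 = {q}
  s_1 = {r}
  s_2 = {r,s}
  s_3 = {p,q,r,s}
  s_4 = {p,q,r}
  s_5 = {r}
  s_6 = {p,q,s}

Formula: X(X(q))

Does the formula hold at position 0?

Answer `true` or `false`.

s_0={q}: X(X(q))=False X(q)=False q=True
s_1={r}: X(X(q))=True X(q)=False q=False
s_2={r,s}: X(X(q))=True X(q)=True q=False
s_3={p,q,r,s}: X(X(q))=False X(q)=True q=True
s_4={p,q,r}: X(X(q))=True X(q)=False q=True
s_5={r}: X(X(q))=False X(q)=True q=False
s_6={p,q,s}: X(X(q))=False X(q)=False q=True

Answer: false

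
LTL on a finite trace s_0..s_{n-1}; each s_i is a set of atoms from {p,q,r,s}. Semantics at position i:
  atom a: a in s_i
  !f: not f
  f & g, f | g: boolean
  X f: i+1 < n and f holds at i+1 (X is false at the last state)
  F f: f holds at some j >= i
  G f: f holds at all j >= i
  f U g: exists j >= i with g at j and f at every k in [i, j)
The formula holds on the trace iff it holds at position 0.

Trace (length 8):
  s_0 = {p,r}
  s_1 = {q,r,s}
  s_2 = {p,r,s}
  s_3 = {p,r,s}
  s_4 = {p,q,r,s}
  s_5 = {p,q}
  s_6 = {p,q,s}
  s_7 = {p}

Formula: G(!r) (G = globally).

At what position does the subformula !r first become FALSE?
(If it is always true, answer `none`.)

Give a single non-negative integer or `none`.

s_0={p,r}: !r=False r=True
s_1={q,r,s}: !r=False r=True
s_2={p,r,s}: !r=False r=True
s_3={p,r,s}: !r=False r=True
s_4={p,q,r,s}: !r=False r=True
s_5={p,q}: !r=True r=False
s_6={p,q,s}: !r=True r=False
s_7={p}: !r=True r=False
G(!r) holds globally = False
First violation at position 0.

Answer: 0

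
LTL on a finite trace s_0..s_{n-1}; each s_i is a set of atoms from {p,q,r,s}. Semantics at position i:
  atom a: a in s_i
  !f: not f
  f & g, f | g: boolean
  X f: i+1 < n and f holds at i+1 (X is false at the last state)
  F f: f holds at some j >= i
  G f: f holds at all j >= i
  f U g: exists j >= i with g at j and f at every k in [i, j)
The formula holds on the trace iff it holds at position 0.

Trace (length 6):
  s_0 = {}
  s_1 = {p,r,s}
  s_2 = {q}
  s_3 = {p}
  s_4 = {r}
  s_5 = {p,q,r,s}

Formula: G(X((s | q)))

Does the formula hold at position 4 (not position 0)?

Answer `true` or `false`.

Answer: false

Derivation:
s_0={}: G(X((s | q)))=False X((s | q))=True (s | q)=False s=False q=False
s_1={p,r,s}: G(X((s | q)))=False X((s | q))=True (s | q)=True s=True q=False
s_2={q}: G(X((s | q)))=False X((s | q))=False (s | q)=True s=False q=True
s_3={p}: G(X((s | q)))=False X((s | q))=False (s | q)=False s=False q=False
s_4={r}: G(X((s | q)))=False X((s | q))=True (s | q)=False s=False q=False
s_5={p,q,r,s}: G(X((s | q)))=False X((s | q))=False (s | q)=True s=True q=True
Evaluating at position 4: result = False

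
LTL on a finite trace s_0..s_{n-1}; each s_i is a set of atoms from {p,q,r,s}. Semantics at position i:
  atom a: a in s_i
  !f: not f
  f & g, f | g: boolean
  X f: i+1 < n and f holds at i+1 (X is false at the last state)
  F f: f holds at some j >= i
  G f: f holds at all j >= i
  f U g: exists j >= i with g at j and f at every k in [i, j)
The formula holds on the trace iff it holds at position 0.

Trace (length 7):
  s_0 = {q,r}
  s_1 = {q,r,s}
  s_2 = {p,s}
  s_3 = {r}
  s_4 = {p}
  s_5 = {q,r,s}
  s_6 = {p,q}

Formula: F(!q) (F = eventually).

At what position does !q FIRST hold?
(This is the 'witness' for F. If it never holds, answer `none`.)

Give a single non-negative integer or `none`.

s_0={q,r}: !q=False q=True
s_1={q,r,s}: !q=False q=True
s_2={p,s}: !q=True q=False
s_3={r}: !q=True q=False
s_4={p}: !q=True q=False
s_5={q,r,s}: !q=False q=True
s_6={p,q}: !q=False q=True
F(!q) holds; first witness at position 2.

Answer: 2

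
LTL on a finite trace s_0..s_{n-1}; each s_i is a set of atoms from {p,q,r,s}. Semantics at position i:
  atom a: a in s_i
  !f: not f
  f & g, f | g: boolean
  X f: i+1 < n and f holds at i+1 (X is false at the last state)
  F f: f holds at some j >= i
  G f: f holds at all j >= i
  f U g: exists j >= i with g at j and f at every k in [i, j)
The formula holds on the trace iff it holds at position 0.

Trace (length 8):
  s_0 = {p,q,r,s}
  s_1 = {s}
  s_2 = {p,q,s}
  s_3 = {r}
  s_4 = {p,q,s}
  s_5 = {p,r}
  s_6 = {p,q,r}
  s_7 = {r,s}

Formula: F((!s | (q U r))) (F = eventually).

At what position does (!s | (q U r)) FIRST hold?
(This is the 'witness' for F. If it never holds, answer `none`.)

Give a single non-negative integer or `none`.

Answer: 0

Derivation:
s_0={p,q,r,s}: (!s | (q U r))=True !s=False s=True (q U r)=True q=True r=True
s_1={s}: (!s | (q U r))=False !s=False s=True (q U r)=False q=False r=False
s_2={p,q,s}: (!s | (q U r))=True !s=False s=True (q U r)=True q=True r=False
s_3={r}: (!s | (q U r))=True !s=True s=False (q U r)=True q=False r=True
s_4={p,q,s}: (!s | (q U r))=True !s=False s=True (q U r)=True q=True r=False
s_5={p,r}: (!s | (q U r))=True !s=True s=False (q U r)=True q=False r=True
s_6={p,q,r}: (!s | (q U r))=True !s=True s=False (q U r)=True q=True r=True
s_7={r,s}: (!s | (q U r))=True !s=False s=True (q U r)=True q=False r=True
F((!s | (q U r))) holds; first witness at position 0.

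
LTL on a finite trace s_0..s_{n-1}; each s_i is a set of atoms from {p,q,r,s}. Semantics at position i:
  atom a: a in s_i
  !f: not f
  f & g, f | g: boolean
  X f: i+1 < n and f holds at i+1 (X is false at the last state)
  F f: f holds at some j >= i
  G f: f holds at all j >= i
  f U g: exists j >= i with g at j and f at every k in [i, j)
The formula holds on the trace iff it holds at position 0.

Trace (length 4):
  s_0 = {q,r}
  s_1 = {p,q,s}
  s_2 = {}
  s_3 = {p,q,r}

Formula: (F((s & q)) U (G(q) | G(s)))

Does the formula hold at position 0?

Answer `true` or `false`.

Answer: false

Derivation:
s_0={q,r}: (F((s & q)) U (G(q) | G(s)))=False F((s & q))=True (s & q)=False s=False q=True (G(q) | G(s))=False G(q)=False G(s)=False
s_1={p,q,s}: (F((s & q)) U (G(q) | G(s)))=False F((s & q))=True (s & q)=True s=True q=True (G(q) | G(s))=False G(q)=False G(s)=False
s_2={}: (F((s & q)) U (G(q) | G(s)))=False F((s & q))=False (s & q)=False s=False q=False (G(q) | G(s))=False G(q)=False G(s)=False
s_3={p,q,r}: (F((s & q)) U (G(q) | G(s)))=True F((s & q))=False (s & q)=False s=False q=True (G(q) | G(s))=True G(q)=True G(s)=False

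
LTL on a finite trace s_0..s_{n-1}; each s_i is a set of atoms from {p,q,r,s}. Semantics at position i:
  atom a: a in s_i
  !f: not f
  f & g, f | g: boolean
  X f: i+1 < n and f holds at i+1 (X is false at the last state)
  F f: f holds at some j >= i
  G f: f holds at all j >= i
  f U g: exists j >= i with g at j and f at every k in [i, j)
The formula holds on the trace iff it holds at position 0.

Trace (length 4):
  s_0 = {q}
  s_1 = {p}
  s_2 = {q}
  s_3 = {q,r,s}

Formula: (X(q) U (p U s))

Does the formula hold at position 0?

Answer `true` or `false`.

Answer: false

Derivation:
s_0={q}: (X(q) U (p U s))=False X(q)=False q=True (p U s)=False p=False s=False
s_1={p}: (X(q) U (p U s))=True X(q)=True q=False (p U s)=False p=True s=False
s_2={q}: (X(q) U (p U s))=True X(q)=True q=True (p U s)=False p=False s=False
s_3={q,r,s}: (X(q) U (p U s))=True X(q)=False q=True (p U s)=True p=False s=True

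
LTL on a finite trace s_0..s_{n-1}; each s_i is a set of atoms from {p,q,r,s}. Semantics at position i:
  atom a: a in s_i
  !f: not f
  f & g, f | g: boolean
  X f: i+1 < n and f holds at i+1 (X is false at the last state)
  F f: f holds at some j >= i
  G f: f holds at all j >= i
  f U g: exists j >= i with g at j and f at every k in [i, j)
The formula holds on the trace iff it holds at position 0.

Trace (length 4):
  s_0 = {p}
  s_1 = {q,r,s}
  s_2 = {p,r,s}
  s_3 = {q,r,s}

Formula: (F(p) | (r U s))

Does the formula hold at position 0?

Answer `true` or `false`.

Answer: true

Derivation:
s_0={p}: (F(p) | (r U s))=True F(p)=True p=True (r U s)=False r=False s=False
s_1={q,r,s}: (F(p) | (r U s))=True F(p)=True p=False (r U s)=True r=True s=True
s_2={p,r,s}: (F(p) | (r U s))=True F(p)=True p=True (r U s)=True r=True s=True
s_3={q,r,s}: (F(p) | (r U s))=True F(p)=False p=False (r U s)=True r=True s=True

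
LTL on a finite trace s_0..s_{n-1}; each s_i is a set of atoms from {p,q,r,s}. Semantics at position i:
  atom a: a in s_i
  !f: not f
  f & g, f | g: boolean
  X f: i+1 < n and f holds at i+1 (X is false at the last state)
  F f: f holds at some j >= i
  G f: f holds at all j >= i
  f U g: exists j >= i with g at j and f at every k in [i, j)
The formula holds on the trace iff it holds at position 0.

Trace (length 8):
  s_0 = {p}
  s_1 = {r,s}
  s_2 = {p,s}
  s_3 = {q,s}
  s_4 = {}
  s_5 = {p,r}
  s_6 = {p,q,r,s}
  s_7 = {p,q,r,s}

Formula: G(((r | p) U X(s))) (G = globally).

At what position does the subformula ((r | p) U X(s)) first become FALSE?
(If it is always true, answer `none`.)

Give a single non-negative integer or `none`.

s_0={p}: ((r | p) U X(s))=True (r | p)=True r=False p=True X(s)=True s=False
s_1={r,s}: ((r | p) U X(s))=True (r | p)=True r=True p=False X(s)=True s=True
s_2={p,s}: ((r | p) U X(s))=True (r | p)=True r=False p=True X(s)=True s=True
s_3={q,s}: ((r | p) U X(s))=False (r | p)=False r=False p=False X(s)=False s=True
s_4={}: ((r | p) U X(s))=False (r | p)=False r=False p=False X(s)=False s=False
s_5={p,r}: ((r | p) U X(s))=True (r | p)=True r=True p=True X(s)=True s=False
s_6={p,q,r,s}: ((r | p) U X(s))=True (r | p)=True r=True p=True X(s)=True s=True
s_7={p,q,r,s}: ((r | p) U X(s))=False (r | p)=True r=True p=True X(s)=False s=True
G(((r | p) U X(s))) holds globally = False
First violation at position 3.

Answer: 3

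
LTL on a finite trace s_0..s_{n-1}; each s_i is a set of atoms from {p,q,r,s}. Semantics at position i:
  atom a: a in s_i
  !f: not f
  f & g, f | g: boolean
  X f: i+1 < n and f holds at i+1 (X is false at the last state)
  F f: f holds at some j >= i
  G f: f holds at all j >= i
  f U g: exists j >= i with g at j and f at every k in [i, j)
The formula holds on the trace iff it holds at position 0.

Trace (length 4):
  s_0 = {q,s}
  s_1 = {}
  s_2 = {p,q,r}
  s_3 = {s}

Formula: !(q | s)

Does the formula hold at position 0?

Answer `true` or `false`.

Answer: false

Derivation:
s_0={q,s}: !(q | s)=False (q | s)=True q=True s=True
s_1={}: !(q | s)=True (q | s)=False q=False s=False
s_2={p,q,r}: !(q | s)=False (q | s)=True q=True s=False
s_3={s}: !(q | s)=False (q | s)=True q=False s=True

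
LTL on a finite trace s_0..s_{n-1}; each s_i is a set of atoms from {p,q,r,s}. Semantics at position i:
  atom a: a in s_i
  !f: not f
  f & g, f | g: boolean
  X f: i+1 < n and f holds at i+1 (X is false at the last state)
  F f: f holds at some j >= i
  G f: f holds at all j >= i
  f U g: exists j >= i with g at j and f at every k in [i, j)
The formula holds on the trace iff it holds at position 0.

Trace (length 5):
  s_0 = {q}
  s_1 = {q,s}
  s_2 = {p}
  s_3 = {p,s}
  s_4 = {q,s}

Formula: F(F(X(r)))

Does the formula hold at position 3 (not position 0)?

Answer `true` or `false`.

s_0={q}: F(F(X(r)))=False F(X(r))=False X(r)=False r=False
s_1={q,s}: F(F(X(r)))=False F(X(r))=False X(r)=False r=False
s_2={p}: F(F(X(r)))=False F(X(r))=False X(r)=False r=False
s_3={p,s}: F(F(X(r)))=False F(X(r))=False X(r)=False r=False
s_4={q,s}: F(F(X(r)))=False F(X(r))=False X(r)=False r=False
Evaluating at position 3: result = False

Answer: false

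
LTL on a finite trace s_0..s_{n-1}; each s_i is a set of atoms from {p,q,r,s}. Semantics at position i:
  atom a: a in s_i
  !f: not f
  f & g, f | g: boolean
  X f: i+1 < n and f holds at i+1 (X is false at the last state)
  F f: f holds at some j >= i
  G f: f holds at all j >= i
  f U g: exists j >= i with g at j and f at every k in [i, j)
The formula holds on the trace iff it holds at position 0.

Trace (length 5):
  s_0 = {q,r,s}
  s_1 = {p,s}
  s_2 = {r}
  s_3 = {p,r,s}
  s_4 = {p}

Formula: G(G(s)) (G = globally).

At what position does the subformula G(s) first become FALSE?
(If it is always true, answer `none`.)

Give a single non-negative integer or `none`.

Answer: 0

Derivation:
s_0={q,r,s}: G(s)=False s=True
s_1={p,s}: G(s)=False s=True
s_2={r}: G(s)=False s=False
s_3={p,r,s}: G(s)=False s=True
s_4={p}: G(s)=False s=False
G(G(s)) holds globally = False
First violation at position 0.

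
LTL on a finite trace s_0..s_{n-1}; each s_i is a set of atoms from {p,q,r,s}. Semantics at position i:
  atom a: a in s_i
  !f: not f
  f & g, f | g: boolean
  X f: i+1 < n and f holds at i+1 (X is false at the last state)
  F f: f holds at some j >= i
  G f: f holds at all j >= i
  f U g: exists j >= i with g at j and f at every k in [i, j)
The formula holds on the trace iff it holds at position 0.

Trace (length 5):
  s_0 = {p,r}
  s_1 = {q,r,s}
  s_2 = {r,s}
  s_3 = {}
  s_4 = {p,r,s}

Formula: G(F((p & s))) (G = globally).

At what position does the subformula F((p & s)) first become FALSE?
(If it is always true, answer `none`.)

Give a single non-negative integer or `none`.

s_0={p,r}: F((p & s))=True (p & s)=False p=True s=False
s_1={q,r,s}: F((p & s))=True (p & s)=False p=False s=True
s_2={r,s}: F((p & s))=True (p & s)=False p=False s=True
s_3={}: F((p & s))=True (p & s)=False p=False s=False
s_4={p,r,s}: F((p & s))=True (p & s)=True p=True s=True
G(F((p & s))) holds globally = True
No violation — formula holds at every position.

Answer: none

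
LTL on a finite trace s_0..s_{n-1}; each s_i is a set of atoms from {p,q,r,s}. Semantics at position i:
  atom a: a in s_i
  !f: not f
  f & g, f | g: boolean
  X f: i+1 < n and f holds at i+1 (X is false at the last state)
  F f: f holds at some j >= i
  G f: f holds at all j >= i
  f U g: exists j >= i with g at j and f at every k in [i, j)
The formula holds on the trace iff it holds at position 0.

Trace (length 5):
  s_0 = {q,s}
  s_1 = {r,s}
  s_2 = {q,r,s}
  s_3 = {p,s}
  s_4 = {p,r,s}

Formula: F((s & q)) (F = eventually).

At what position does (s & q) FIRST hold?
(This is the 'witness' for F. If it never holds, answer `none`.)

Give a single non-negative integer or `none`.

Answer: 0

Derivation:
s_0={q,s}: (s & q)=True s=True q=True
s_1={r,s}: (s & q)=False s=True q=False
s_2={q,r,s}: (s & q)=True s=True q=True
s_3={p,s}: (s & q)=False s=True q=False
s_4={p,r,s}: (s & q)=False s=True q=False
F((s & q)) holds; first witness at position 0.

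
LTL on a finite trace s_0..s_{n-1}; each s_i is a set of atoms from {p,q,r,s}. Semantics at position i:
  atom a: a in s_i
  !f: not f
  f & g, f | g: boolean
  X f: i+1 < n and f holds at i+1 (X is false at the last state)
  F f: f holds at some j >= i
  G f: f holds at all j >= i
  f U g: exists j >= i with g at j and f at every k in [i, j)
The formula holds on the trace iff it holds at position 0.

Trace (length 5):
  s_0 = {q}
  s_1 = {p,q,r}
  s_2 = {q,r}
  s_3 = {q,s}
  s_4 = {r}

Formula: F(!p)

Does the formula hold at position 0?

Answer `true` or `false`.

s_0={q}: F(!p)=True !p=True p=False
s_1={p,q,r}: F(!p)=True !p=False p=True
s_2={q,r}: F(!p)=True !p=True p=False
s_3={q,s}: F(!p)=True !p=True p=False
s_4={r}: F(!p)=True !p=True p=False

Answer: true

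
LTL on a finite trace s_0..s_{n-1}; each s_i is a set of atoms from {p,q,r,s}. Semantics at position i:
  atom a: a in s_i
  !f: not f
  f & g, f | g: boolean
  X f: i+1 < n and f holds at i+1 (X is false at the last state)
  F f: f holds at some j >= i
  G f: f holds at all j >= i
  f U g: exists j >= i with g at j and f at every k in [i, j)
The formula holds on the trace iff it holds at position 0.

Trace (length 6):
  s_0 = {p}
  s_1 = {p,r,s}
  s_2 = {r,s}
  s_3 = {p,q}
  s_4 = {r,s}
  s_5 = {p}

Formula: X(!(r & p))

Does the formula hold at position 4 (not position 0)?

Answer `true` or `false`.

Answer: true

Derivation:
s_0={p}: X(!(r & p))=False !(r & p)=True (r & p)=False r=False p=True
s_1={p,r,s}: X(!(r & p))=True !(r & p)=False (r & p)=True r=True p=True
s_2={r,s}: X(!(r & p))=True !(r & p)=True (r & p)=False r=True p=False
s_3={p,q}: X(!(r & p))=True !(r & p)=True (r & p)=False r=False p=True
s_4={r,s}: X(!(r & p))=True !(r & p)=True (r & p)=False r=True p=False
s_5={p}: X(!(r & p))=False !(r & p)=True (r & p)=False r=False p=True
Evaluating at position 4: result = True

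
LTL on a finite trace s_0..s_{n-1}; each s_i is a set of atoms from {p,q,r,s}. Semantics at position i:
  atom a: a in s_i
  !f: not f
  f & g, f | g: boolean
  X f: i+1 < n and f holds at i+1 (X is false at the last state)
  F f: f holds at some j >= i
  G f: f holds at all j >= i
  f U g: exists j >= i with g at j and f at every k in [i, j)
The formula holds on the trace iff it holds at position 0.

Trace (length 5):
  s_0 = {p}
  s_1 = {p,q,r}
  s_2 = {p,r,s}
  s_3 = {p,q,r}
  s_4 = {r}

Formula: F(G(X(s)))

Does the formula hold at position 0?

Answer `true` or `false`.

Answer: false

Derivation:
s_0={p}: F(G(X(s)))=False G(X(s))=False X(s)=False s=False
s_1={p,q,r}: F(G(X(s)))=False G(X(s))=False X(s)=True s=False
s_2={p,r,s}: F(G(X(s)))=False G(X(s))=False X(s)=False s=True
s_3={p,q,r}: F(G(X(s)))=False G(X(s))=False X(s)=False s=False
s_4={r}: F(G(X(s)))=False G(X(s))=False X(s)=False s=False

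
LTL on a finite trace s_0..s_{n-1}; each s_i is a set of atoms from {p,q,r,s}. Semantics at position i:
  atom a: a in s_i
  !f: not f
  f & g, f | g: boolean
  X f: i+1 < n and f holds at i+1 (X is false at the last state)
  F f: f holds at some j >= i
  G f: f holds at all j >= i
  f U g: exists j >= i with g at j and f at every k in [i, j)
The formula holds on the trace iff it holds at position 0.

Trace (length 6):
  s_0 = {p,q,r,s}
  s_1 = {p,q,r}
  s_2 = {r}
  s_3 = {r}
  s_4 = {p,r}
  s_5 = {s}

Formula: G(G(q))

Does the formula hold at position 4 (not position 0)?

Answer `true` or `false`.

Answer: false

Derivation:
s_0={p,q,r,s}: G(G(q))=False G(q)=False q=True
s_1={p,q,r}: G(G(q))=False G(q)=False q=True
s_2={r}: G(G(q))=False G(q)=False q=False
s_3={r}: G(G(q))=False G(q)=False q=False
s_4={p,r}: G(G(q))=False G(q)=False q=False
s_5={s}: G(G(q))=False G(q)=False q=False
Evaluating at position 4: result = False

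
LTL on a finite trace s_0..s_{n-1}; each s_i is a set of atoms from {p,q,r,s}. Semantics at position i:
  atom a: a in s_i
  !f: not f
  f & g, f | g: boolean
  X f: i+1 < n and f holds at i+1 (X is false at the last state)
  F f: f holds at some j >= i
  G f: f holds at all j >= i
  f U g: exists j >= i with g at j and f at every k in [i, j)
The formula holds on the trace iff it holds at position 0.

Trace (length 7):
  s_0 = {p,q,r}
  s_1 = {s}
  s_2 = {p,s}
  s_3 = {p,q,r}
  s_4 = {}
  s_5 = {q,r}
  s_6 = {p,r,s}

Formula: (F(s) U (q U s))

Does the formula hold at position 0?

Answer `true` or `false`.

s_0={p,q,r}: (F(s) U (q U s))=True F(s)=True s=False (q U s)=True q=True
s_1={s}: (F(s) U (q U s))=True F(s)=True s=True (q U s)=True q=False
s_2={p,s}: (F(s) U (q U s))=True F(s)=True s=True (q U s)=True q=False
s_3={p,q,r}: (F(s) U (q U s))=True F(s)=True s=False (q U s)=False q=True
s_4={}: (F(s) U (q U s))=True F(s)=True s=False (q U s)=False q=False
s_5={q,r}: (F(s) U (q U s))=True F(s)=True s=False (q U s)=True q=True
s_6={p,r,s}: (F(s) U (q U s))=True F(s)=True s=True (q U s)=True q=False

Answer: true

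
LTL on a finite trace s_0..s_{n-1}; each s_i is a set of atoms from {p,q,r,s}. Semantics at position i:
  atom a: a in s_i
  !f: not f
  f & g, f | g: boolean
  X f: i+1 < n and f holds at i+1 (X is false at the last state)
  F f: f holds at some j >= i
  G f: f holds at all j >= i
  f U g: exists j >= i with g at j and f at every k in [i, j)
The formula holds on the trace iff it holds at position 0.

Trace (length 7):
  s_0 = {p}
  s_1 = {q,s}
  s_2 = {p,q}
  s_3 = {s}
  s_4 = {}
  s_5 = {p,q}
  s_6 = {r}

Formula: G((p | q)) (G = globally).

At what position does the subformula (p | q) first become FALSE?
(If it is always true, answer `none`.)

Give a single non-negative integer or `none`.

Answer: 3

Derivation:
s_0={p}: (p | q)=True p=True q=False
s_1={q,s}: (p | q)=True p=False q=True
s_2={p,q}: (p | q)=True p=True q=True
s_3={s}: (p | q)=False p=False q=False
s_4={}: (p | q)=False p=False q=False
s_5={p,q}: (p | q)=True p=True q=True
s_6={r}: (p | q)=False p=False q=False
G((p | q)) holds globally = False
First violation at position 3.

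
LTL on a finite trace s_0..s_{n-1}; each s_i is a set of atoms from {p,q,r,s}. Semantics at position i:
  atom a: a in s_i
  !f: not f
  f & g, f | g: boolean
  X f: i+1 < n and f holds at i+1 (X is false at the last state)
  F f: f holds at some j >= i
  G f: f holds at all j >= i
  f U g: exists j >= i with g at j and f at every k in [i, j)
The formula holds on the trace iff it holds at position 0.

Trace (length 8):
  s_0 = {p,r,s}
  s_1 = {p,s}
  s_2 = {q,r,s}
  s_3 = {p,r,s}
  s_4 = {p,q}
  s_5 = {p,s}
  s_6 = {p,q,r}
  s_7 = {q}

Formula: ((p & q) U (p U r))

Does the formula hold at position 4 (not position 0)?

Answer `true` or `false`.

Answer: true

Derivation:
s_0={p,r,s}: ((p & q) U (p U r))=True (p & q)=False p=True q=False (p U r)=True r=True
s_1={p,s}: ((p & q) U (p U r))=True (p & q)=False p=True q=False (p U r)=True r=False
s_2={q,r,s}: ((p & q) U (p U r))=True (p & q)=False p=False q=True (p U r)=True r=True
s_3={p,r,s}: ((p & q) U (p U r))=True (p & q)=False p=True q=False (p U r)=True r=True
s_4={p,q}: ((p & q) U (p U r))=True (p & q)=True p=True q=True (p U r)=True r=False
s_5={p,s}: ((p & q) U (p U r))=True (p & q)=False p=True q=False (p U r)=True r=False
s_6={p,q,r}: ((p & q) U (p U r))=True (p & q)=True p=True q=True (p U r)=True r=True
s_7={q}: ((p & q) U (p U r))=False (p & q)=False p=False q=True (p U r)=False r=False
Evaluating at position 4: result = True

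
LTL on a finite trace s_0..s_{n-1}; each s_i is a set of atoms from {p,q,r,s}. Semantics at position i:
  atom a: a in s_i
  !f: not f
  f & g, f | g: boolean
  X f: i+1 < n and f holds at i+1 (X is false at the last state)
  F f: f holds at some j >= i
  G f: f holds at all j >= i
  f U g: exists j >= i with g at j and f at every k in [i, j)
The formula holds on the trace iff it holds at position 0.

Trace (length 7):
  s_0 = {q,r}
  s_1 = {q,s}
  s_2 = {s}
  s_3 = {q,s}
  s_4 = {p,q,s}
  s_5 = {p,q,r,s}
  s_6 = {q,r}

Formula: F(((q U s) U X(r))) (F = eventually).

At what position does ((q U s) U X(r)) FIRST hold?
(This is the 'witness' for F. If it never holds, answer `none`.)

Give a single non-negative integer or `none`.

s_0={q,r}: ((q U s) U X(r))=True (q U s)=True q=True s=False X(r)=False r=True
s_1={q,s}: ((q U s) U X(r))=True (q U s)=True q=True s=True X(r)=False r=False
s_2={s}: ((q U s) U X(r))=True (q U s)=True q=False s=True X(r)=False r=False
s_3={q,s}: ((q U s) U X(r))=True (q U s)=True q=True s=True X(r)=False r=False
s_4={p,q,s}: ((q U s) U X(r))=True (q U s)=True q=True s=True X(r)=True r=False
s_5={p,q,r,s}: ((q U s) U X(r))=True (q U s)=True q=True s=True X(r)=True r=True
s_6={q,r}: ((q U s) U X(r))=False (q U s)=False q=True s=False X(r)=False r=True
F(((q U s) U X(r))) holds; first witness at position 0.

Answer: 0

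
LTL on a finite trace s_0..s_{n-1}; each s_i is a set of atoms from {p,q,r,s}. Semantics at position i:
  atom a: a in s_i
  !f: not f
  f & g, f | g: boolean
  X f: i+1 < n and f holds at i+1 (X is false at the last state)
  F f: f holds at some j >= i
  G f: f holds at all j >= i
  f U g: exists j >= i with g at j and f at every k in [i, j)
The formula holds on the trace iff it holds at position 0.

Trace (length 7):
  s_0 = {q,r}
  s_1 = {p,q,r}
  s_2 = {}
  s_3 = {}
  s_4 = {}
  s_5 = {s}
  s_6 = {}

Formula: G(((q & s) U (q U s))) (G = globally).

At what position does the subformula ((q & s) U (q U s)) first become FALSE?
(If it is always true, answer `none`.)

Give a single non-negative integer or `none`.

Answer: 0

Derivation:
s_0={q,r}: ((q & s) U (q U s))=False (q & s)=False q=True s=False (q U s)=False
s_1={p,q,r}: ((q & s) U (q U s))=False (q & s)=False q=True s=False (q U s)=False
s_2={}: ((q & s) U (q U s))=False (q & s)=False q=False s=False (q U s)=False
s_3={}: ((q & s) U (q U s))=False (q & s)=False q=False s=False (q U s)=False
s_4={}: ((q & s) U (q U s))=False (q & s)=False q=False s=False (q U s)=False
s_5={s}: ((q & s) U (q U s))=True (q & s)=False q=False s=True (q U s)=True
s_6={}: ((q & s) U (q U s))=False (q & s)=False q=False s=False (q U s)=False
G(((q & s) U (q U s))) holds globally = False
First violation at position 0.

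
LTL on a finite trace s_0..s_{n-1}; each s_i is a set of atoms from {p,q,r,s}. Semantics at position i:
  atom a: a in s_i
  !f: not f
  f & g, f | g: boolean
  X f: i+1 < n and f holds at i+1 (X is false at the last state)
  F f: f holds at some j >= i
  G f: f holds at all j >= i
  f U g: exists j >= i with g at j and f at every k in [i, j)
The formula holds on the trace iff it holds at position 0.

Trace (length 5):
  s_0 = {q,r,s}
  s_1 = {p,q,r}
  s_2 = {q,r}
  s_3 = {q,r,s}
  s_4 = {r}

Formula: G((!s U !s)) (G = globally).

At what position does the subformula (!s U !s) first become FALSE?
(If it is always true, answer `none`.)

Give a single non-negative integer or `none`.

s_0={q,r,s}: (!s U !s)=False !s=False s=True
s_1={p,q,r}: (!s U !s)=True !s=True s=False
s_2={q,r}: (!s U !s)=True !s=True s=False
s_3={q,r,s}: (!s U !s)=False !s=False s=True
s_4={r}: (!s U !s)=True !s=True s=False
G((!s U !s)) holds globally = False
First violation at position 0.

Answer: 0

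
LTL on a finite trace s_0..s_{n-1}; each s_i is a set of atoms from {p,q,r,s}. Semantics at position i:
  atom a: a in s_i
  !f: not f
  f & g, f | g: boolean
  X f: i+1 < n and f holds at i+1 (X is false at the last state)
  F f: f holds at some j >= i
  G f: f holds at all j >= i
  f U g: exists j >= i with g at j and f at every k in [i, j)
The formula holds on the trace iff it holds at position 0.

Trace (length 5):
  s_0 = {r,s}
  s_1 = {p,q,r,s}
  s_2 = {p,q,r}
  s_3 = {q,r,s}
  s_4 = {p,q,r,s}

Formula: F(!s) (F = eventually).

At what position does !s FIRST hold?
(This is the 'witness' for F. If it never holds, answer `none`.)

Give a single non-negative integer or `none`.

Answer: 2

Derivation:
s_0={r,s}: !s=False s=True
s_1={p,q,r,s}: !s=False s=True
s_2={p,q,r}: !s=True s=False
s_3={q,r,s}: !s=False s=True
s_4={p,q,r,s}: !s=False s=True
F(!s) holds; first witness at position 2.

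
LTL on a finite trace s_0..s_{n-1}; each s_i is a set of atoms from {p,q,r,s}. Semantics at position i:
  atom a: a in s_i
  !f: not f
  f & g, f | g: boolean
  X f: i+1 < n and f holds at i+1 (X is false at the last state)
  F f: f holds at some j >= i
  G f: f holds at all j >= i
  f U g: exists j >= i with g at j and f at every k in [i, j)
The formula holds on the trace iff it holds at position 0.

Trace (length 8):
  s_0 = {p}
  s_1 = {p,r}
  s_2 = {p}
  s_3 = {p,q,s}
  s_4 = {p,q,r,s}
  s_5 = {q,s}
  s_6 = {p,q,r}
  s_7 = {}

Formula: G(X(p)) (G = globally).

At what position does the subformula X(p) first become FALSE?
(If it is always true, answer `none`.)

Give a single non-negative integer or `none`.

s_0={p}: X(p)=True p=True
s_1={p,r}: X(p)=True p=True
s_2={p}: X(p)=True p=True
s_3={p,q,s}: X(p)=True p=True
s_4={p,q,r,s}: X(p)=False p=True
s_5={q,s}: X(p)=True p=False
s_6={p,q,r}: X(p)=False p=True
s_7={}: X(p)=False p=False
G(X(p)) holds globally = False
First violation at position 4.

Answer: 4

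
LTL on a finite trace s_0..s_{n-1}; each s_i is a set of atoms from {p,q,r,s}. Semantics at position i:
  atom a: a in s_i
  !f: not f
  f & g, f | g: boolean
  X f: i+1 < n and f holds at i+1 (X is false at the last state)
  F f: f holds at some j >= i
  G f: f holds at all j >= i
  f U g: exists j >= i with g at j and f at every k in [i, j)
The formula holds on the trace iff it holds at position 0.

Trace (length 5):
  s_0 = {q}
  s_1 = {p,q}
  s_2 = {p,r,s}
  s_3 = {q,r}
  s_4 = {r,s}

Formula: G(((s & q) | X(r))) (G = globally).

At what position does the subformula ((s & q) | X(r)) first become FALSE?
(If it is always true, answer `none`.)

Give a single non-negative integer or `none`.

Answer: 0

Derivation:
s_0={q}: ((s & q) | X(r))=False (s & q)=False s=False q=True X(r)=False r=False
s_1={p,q}: ((s & q) | X(r))=True (s & q)=False s=False q=True X(r)=True r=False
s_2={p,r,s}: ((s & q) | X(r))=True (s & q)=False s=True q=False X(r)=True r=True
s_3={q,r}: ((s & q) | X(r))=True (s & q)=False s=False q=True X(r)=True r=True
s_4={r,s}: ((s & q) | X(r))=False (s & q)=False s=True q=False X(r)=False r=True
G(((s & q) | X(r))) holds globally = False
First violation at position 0.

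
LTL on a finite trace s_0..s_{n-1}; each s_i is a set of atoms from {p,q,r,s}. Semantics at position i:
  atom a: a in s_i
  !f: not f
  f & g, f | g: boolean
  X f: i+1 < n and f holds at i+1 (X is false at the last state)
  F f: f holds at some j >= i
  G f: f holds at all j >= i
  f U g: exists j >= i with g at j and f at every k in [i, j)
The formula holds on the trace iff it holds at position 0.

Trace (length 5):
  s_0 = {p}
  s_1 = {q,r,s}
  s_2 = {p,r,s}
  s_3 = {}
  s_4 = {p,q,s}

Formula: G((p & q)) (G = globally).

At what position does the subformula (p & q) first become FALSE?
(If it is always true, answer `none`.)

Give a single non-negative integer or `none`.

Answer: 0

Derivation:
s_0={p}: (p & q)=False p=True q=False
s_1={q,r,s}: (p & q)=False p=False q=True
s_2={p,r,s}: (p & q)=False p=True q=False
s_3={}: (p & q)=False p=False q=False
s_4={p,q,s}: (p & q)=True p=True q=True
G((p & q)) holds globally = False
First violation at position 0.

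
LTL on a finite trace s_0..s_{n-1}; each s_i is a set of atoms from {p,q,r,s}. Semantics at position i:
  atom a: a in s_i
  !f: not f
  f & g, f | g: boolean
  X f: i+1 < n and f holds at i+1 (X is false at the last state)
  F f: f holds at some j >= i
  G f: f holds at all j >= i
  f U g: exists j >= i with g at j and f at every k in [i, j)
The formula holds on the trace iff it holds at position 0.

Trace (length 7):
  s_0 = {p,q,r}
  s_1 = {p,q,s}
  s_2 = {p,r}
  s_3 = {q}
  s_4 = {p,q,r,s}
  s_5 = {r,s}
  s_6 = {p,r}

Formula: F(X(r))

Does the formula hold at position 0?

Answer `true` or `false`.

s_0={p,q,r}: F(X(r))=True X(r)=False r=True
s_1={p,q,s}: F(X(r))=True X(r)=True r=False
s_2={p,r}: F(X(r))=True X(r)=False r=True
s_3={q}: F(X(r))=True X(r)=True r=False
s_4={p,q,r,s}: F(X(r))=True X(r)=True r=True
s_5={r,s}: F(X(r))=True X(r)=True r=True
s_6={p,r}: F(X(r))=False X(r)=False r=True

Answer: true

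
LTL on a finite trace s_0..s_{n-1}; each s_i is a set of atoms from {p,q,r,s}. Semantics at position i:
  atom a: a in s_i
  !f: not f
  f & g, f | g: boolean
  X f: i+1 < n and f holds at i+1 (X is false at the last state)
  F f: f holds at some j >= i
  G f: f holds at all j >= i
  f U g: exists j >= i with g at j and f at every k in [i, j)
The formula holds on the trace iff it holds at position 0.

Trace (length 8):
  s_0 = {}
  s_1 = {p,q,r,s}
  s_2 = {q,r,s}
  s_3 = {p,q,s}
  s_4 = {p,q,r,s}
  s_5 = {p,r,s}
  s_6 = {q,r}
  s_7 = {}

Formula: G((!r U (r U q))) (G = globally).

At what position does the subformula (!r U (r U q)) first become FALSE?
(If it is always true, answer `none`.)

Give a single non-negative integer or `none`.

s_0={}: (!r U (r U q))=True !r=True r=False (r U q)=False q=False
s_1={p,q,r,s}: (!r U (r U q))=True !r=False r=True (r U q)=True q=True
s_2={q,r,s}: (!r U (r U q))=True !r=False r=True (r U q)=True q=True
s_3={p,q,s}: (!r U (r U q))=True !r=True r=False (r U q)=True q=True
s_4={p,q,r,s}: (!r U (r U q))=True !r=False r=True (r U q)=True q=True
s_5={p,r,s}: (!r U (r U q))=True !r=False r=True (r U q)=True q=False
s_6={q,r}: (!r U (r U q))=True !r=False r=True (r U q)=True q=True
s_7={}: (!r U (r U q))=False !r=True r=False (r U q)=False q=False
G((!r U (r U q))) holds globally = False
First violation at position 7.

Answer: 7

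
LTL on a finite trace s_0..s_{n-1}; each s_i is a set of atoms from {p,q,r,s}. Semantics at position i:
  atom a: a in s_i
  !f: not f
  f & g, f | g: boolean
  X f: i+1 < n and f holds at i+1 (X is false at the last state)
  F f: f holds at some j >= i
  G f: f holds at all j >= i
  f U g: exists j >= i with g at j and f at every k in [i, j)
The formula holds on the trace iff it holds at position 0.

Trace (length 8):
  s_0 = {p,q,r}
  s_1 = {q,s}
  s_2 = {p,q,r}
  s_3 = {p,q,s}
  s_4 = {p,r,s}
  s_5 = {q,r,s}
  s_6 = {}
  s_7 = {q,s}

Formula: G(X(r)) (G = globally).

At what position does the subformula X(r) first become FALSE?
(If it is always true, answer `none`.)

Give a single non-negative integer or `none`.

s_0={p,q,r}: X(r)=False r=True
s_1={q,s}: X(r)=True r=False
s_2={p,q,r}: X(r)=False r=True
s_3={p,q,s}: X(r)=True r=False
s_4={p,r,s}: X(r)=True r=True
s_5={q,r,s}: X(r)=False r=True
s_6={}: X(r)=False r=False
s_7={q,s}: X(r)=False r=False
G(X(r)) holds globally = False
First violation at position 0.

Answer: 0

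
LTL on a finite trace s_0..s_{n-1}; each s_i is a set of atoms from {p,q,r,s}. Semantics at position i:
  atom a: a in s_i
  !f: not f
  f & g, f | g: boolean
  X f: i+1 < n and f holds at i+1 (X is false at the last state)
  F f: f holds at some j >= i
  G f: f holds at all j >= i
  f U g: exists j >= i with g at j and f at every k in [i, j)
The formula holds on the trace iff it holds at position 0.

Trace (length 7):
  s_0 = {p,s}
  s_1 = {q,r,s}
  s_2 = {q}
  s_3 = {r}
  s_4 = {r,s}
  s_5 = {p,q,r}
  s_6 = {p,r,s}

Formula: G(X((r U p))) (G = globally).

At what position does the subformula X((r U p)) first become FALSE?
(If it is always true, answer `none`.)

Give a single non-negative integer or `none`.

Answer: 0

Derivation:
s_0={p,s}: X((r U p))=False (r U p)=True r=False p=True
s_1={q,r,s}: X((r U p))=False (r U p)=False r=True p=False
s_2={q}: X((r U p))=True (r U p)=False r=False p=False
s_3={r}: X((r U p))=True (r U p)=True r=True p=False
s_4={r,s}: X((r U p))=True (r U p)=True r=True p=False
s_5={p,q,r}: X((r U p))=True (r U p)=True r=True p=True
s_6={p,r,s}: X((r U p))=False (r U p)=True r=True p=True
G(X((r U p))) holds globally = False
First violation at position 0.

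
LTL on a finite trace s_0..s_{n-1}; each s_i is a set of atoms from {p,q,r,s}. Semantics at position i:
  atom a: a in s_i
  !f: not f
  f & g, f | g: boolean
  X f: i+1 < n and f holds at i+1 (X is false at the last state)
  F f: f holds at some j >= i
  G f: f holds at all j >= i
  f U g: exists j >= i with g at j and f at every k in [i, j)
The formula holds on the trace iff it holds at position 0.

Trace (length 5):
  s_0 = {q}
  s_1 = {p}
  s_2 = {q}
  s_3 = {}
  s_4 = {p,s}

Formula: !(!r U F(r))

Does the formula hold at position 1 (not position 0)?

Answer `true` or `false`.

Answer: true

Derivation:
s_0={q}: !(!r U F(r))=True (!r U F(r))=False !r=True r=False F(r)=False
s_1={p}: !(!r U F(r))=True (!r U F(r))=False !r=True r=False F(r)=False
s_2={q}: !(!r U F(r))=True (!r U F(r))=False !r=True r=False F(r)=False
s_3={}: !(!r U F(r))=True (!r U F(r))=False !r=True r=False F(r)=False
s_4={p,s}: !(!r U F(r))=True (!r U F(r))=False !r=True r=False F(r)=False
Evaluating at position 1: result = True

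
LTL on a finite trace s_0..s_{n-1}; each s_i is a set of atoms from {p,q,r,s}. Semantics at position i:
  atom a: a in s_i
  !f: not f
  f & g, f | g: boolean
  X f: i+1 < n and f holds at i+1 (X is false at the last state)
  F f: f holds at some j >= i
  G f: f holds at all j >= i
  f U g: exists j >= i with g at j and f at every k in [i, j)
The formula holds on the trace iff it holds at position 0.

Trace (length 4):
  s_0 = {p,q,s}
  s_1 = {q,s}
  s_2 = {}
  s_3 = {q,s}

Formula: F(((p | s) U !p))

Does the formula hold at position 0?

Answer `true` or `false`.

Answer: true

Derivation:
s_0={p,q,s}: F(((p | s) U !p))=True ((p | s) U !p)=True (p | s)=True p=True s=True !p=False
s_1={q,s}: F(((p | s) U !p))=True ((p | s) U !p)=True (p | s)=True p=False s=True !p=True
s_2={}: F(((p | s) U !p))=True ((p | s) U !p)=True (p | s)=False p=False s=False !p=True
s_3={q,s}: F(((p | s) U !p))=True ((p | s) U !p)=True (p | s)=True p=False s=True !p=True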